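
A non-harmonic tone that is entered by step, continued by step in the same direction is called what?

Passing tone.

Approach: by step. Departure: by step, continuing in the same direction.
Stepwise on both sides with no change of direction means the note fills in the space between two different chord tones — a passing tone. (Had it turned back to its starting note it would be a neighbor tone instead.)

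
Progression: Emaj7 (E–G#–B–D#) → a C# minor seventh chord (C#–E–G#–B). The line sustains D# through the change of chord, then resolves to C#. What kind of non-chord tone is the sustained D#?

D# is a suspension.

The harmony at that moment is C# minor seventh chord (C#, E, G#, B); D# is not a chord tone.
It is held over (the same pitch as the preceding D#) and left by step down to C#.
Held over from the previous chord and resolving down by step — a suspension.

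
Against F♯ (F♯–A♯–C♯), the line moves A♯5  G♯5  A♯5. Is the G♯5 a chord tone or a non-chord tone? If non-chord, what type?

The harmony at that moment is F♯ major triad (F♯, A♯, C♯); G♯5 is not a chord tone.
It is approached by step down from A♯5 and left by step up to A♯5.
Step away and step back to the same note — a neighbor tone (lower neighbor).

Non-chord tone — a neighbor tone.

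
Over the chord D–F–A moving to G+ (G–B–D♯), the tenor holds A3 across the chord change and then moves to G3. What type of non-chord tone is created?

A3 is a suspension.

The harmony at that moment is G augmented triad (G, B, D♯); A3 is not a chord tone.
It is held over (the same pitch as the preceding A3) and left by step down to G3.
Held over from the previous chord and resolving down by step — a suspension.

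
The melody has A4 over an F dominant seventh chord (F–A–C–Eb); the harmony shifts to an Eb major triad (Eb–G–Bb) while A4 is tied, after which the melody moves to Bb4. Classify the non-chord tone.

The harmony at that moment is Eb major triad (Eb, G, Bb); A4 is not a chord tone.
It is held over (the same pitch as the preceding A4) and left by step up to Bb4.
Held over from the previous chord and resolving up by step — a retardation.

A4 is a retardation.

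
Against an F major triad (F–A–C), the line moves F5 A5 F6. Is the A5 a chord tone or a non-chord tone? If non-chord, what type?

Chord tone (the third of F major triad).

F major triad contains F, A, C; A is the third, so it is a chord tone.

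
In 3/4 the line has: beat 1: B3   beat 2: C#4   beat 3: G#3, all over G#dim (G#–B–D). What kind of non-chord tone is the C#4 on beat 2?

The harmony at that moment is G# diminished triad (G#, B, D); C#4 is not a chord tone.
It is approached by step up from B3 and left by leap down to G#3.
Step in, leap out, on a weak beat — an escape tone.

Escape tone.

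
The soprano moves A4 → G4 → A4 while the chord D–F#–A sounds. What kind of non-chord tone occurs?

The harmony at that moment is D major triad (D, F#, A); G4 is not a chord tone.
It is approached by step down from A4 and left by step up to A4.
Step away and step back to the same note — a neighbor tone (lower neighbor).

G4 is a neighbor tone.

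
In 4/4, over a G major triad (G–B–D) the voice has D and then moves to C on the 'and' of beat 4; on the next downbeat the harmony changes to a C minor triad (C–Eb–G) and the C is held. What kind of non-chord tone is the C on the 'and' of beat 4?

Anticipation.

The harmony at that moment is G major triad (G, B, D); C is not a chord tone.
It is approached by step down from D and then sustained as the same pitch into the next harmony.
Arriving early and becoming a chord tone when the harmony changes — an anticipation.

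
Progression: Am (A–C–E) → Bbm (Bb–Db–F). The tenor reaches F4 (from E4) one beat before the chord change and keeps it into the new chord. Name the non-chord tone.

F4 is an anticipation.

The harmony at that moment is A minor triad (A, C, E); F4 is not a chord tone.
It is approached by step up from E4 and then sustained as the same pitch into the next harmony.
Arriving early and becoming a chord tone when the harmony changes — an anticipation.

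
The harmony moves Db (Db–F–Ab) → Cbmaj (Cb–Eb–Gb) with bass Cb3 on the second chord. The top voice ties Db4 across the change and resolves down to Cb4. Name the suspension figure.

At the second chord the bass is Cb3. The suspended Db4 lies a ninth above the bass; after resolving down by step to Cb4, the interval above the bass becomes an octave.
Suspension figures are named by those two intervals: 9–8.

9–8 suspension.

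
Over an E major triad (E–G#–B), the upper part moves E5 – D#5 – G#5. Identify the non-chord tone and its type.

D#5 is an escape tone.

The harmony at that moment is E major triad (E, G#, B); D#5 is not a chord tone.
It is approached by step down from E5 and left by leap up to G#5.
Step in, leap out — an escape tone.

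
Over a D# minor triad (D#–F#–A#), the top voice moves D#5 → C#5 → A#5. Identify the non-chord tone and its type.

The harmony at that moment is D# minor triad (D#, F#, A#); C#5 is not a chord tone.
It is approached by step down from D#5 and left by leap up to A#5.
Step in, leap out — an escape tone.

C#5 is an escape tone.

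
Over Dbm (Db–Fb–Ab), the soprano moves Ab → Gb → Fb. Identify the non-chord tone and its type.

Gb is a passing tone.

The harmony at that moment is Db minor triad (Db, Fb, Ab); Gb is not a chord tone.
It is approached by step down from Ab and left by step down to Fb.
Step in, step out in the same direction — a passing tone.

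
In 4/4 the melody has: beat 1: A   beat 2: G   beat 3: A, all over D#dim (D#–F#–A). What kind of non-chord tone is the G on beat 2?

The harmony at that moment is D# diminished triad (D#, F#, A); G is not a chord tone.
It is approached by step down from A and left by step up to A.
Step away and step back to the same note — a neighbor tone (lower neighbor).

Lower neighbor tone.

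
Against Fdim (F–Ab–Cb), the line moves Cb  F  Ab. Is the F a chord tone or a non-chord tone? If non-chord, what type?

F diminished triad contains F, Ab, Cb; F is the root, so it is a chord tone.

Chord tone (the root of F diminished triad).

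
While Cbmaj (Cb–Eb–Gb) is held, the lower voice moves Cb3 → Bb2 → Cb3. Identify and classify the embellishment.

The harmony at that moment is Cb major triad (Cb, Eb, Gb); Bb2 is not a chord tone.
It is approached by step down from Cb3 and left by step up to Cb3.
Step away and step back to the same note — a neighbor tone (lower neighbor).

Bb2 is a neighbor tone.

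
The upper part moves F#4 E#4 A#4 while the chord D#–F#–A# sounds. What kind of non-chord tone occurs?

E#4 is an escape tone.

The harmony at that moment is D# minor triad (D#, F#, A#); E#4 is not a chord tone.
It is approached by step down from F#4 and left by leap up to A#4.
Step in, leap out — an escape tone.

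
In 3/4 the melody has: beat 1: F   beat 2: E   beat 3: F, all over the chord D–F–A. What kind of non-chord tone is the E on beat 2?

The harmony at that moment is D minor triad (D, F, A); E is not a chord tone.
It is approached by step down from F and left by step up to F.
Step away and step back to the same note — a neighbor tone (lower neighbor).

Lower neighbor tone.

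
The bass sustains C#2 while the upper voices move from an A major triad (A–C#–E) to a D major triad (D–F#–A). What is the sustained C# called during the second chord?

The harmony at that moment is D major triad (D, F#, A); C#2 is not a chord tone.
It is held over (the same pitch as the preceding C#2) and then sustained as the same pitch into the next harmony.
Sustained through a change of harmony — a pedal tone.

Pedal tone (pedal point).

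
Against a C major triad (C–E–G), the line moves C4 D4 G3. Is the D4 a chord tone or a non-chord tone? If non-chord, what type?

The harmony at that moment is C major triad (C, E, G); D4 is not a chord tone.
It is approached by step up from C4 and left by leap down to G3.
Step in, leap out — an escape tone.

Non-chord tone — an escape tone.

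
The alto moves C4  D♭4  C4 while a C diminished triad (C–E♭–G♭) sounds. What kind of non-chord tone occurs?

The harmony at that moment is C diminished triad (C, E♭, G♭); D♭4 is not a chord tone.
It is approached by step up from C4 and left by step down to C4.
Step away and step back to the same note — a neighbor tone (upper neighbor).

D♭4 is a neighbor tone.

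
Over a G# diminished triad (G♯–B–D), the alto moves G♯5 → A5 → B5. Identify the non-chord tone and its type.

A5 is a passing tone.

The harmony at that moment is G♯ diminished triad (G♯, B, D); A5 is not a chord tone.
It is approached by step up from G♯5 and left by step up to B5.
Step in, step out in the same direction — a passing tone.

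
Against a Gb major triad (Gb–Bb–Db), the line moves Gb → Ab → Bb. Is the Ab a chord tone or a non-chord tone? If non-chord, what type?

The harmony at that moment is Gb major triad (Gb, Bb, Db); Ab is not a chord tone.
It is approached by step up from Gb and left by step up to Bb.
Step in, step out in the same direction — a passing tone.

Non-chord tone — a passing tone.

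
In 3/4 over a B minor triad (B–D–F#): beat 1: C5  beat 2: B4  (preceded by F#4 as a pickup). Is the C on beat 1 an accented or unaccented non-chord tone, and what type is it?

Accented appoggiatura.

The harmony at that moment is B minor triad (B, D, F#); C5 is not a chord tone.
It is approached by leap up from F#4 and left by step down to B4.
Leap in, step out — an appoggiatura.
It falls on the downbeat, so it is accented.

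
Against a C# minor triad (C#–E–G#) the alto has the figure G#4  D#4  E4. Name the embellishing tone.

The harmony at that moment is C# minor triad (C#, E, G#); D#4 is not a chord tone.
It is approached by leap down from G#4 and left by step up to E4.
Leap in, step out — an appoggiatura.

D#4 is an appoggiatura.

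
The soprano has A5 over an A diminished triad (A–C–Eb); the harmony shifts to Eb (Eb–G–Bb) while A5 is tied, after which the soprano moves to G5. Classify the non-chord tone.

A5 is a suspension.

The harmony at that moment is Eb major triad (Eb, G, Bb); A5 is not a chord tone.
It is held over (the same pitch as the preceding A5) and left by step down to G5.
Held over from the previous chord and resolving down by step — a suspension.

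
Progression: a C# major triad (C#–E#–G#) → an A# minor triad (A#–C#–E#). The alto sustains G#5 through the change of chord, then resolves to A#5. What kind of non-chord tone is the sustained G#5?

G#5 is a retardation.

The harmony at that moment is A# minor triad (A#, C#, E#); G#5 is not a chord tone.
It is held over (the same pitch as the preceding G#5) and left by step up to A#5.
Held over from the previous chord and resolving up by step — a retardation.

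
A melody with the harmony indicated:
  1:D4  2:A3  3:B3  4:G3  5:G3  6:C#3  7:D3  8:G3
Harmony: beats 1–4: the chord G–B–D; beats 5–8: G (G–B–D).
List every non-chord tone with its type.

The harmony at that moment is G major triad (G, B, D); A3 is not a chord tone.
It is approached by leap down from D4 and left by step up to B3.
Leap in, step out — an appoggiatura.
The harmony at that moment is G major triad (G, B, D); C#3 is not a chord tone.
It is approached by leap down from G3 and left by step up to D3.
Leap in, step out — an appoggiatura.

A3 (beat 2) — appoggiatura; C#3 (beat 6) — appoggiatura.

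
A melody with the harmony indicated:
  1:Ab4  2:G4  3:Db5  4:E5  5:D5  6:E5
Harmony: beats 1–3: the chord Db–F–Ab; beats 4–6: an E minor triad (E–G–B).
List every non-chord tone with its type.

G4 (beat 2) — escape tone; D5 (beat 5) — neighbor tone.

The harmony at that moment is Db major triad (Db, F, Ab); G4 is not a chord tone.
It is approached by step down from Ab4 and left by leap up to Db5.
Step in, leap out — an escape tone.
The harmony at that moment is E minor triad (E, G, B); D5 is not a chord tone.
It is approached by step down from E5 and left by step up to E5.
Step away and step back to the same note — a neighbor tone (lower neighbor).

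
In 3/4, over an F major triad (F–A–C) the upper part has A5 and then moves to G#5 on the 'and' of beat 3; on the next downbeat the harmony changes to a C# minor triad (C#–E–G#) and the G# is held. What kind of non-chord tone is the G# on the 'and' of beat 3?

Anticipation.

The harmony at that moment is F major triad (F, A, C); G#5 is not a chord tone.
It is approached by step down from A5 and then sustained as the same pitch into the next harmony.
Arriving early and becoming a chord tone when the harmony changes — an anticipation.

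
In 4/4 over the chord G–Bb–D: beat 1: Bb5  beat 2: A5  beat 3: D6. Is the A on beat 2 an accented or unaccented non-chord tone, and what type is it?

The harmony at that moment is G minor triad (G, Bb, D); A5 is not a chord tone.
It is approached by step down from Bb5 and left by leap up to D6.
Step in, leap out — an escape tone.
It falls on a weak beat, so it is unaccented.

Unaccented escape tone.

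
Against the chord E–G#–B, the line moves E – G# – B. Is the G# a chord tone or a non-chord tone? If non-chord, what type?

E major triad contains E, G#, B; G# is the third, so it is a chord tone.

Chord tone (the third of E major triad).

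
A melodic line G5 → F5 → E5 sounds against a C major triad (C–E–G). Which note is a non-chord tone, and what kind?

The harmony at that moment is C major triad (C, E, G); F5 is not a chord tone.
It is approached by step down from G5 and left by step down to E5.
Step in, step out in the same direction — a passing tone.

F5 is a passing tone.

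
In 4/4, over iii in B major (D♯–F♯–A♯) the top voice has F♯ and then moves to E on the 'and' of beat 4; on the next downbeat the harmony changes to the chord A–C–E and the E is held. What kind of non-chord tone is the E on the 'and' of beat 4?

The harmony at that moment is D♯ minor triad (D♯, F♯, A♯); E is not a chord tone.
It is approached by step down from F♯ and then sustained as the same pitch into the next harmony.
Arriving early and becoming a chord tone when the harmony changes — an anticipation.

Anticipation.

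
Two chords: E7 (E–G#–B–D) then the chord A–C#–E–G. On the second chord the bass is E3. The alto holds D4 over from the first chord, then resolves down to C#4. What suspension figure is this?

7–6 suspension.

At the second chord the bass is E3. The suspended D4 lies a seventh above the bass; after resolving down by step to C#4, the interval above the bass becomes a sixth.
Suspension figures are named by those two intervals: 7–6.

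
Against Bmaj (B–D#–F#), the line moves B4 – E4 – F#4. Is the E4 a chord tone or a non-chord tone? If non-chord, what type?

The harmony at that moment is B major triad (B, D#, F#); E4 is not a chord tone.
It is approached by leap down from B4 and left by step up to F#4.
Leap in, step out — an appoggiatura.

Non-chord tone — an appoggiatura.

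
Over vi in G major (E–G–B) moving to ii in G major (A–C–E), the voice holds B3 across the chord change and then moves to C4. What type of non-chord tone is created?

B3 is a retardation.

The harmony at that moment is A minor triad (A, C, E); B3 is not a chord tone.
It is held over (the same pitch as the preceding B3) and left by step up to C4.
Held over from the previous chord and resolving up by step — a retardation.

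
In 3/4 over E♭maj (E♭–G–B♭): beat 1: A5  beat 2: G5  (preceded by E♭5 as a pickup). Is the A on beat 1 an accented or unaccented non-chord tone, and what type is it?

The harmony at that moment is E♭ major triad (E♭, G, B♭); A5 is not a chord tone.
It is approached by leap up from E♭5 and left by step down to G5.
Leap in, step out — an appoggiatura.
It falls on the downbeat, so it is accented.

Accented appoggiatura.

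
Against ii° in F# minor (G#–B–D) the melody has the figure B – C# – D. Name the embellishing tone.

The harmony at that moment is G# diminished triad (G#, B, D); C# is not a chord tone.
It is approached by step up from B and left by step up to D.
Step in, step out in the same direction — a passing tone.

C# is a passing tone.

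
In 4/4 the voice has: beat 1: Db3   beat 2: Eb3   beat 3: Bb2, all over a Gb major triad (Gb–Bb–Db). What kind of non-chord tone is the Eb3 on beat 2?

The harmony at that moment is Gb major triad (Gb, Bb, Db); Eb3 is not a chord tone.
It is approached by step up from Db3 and left by leap down to Bb2.
Step in, leap out, on a weak beat — an escape tone.

Escape tone.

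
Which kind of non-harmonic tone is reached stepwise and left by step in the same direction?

Passing tone.

Approach: by step. Departure: by step, continuing in the same direction.
Stepwise on both sides with no change of direction means the note fills in the space between two different chord tones — a passing tone. (Had it turned back to its starting note it would be a neighbor tone instead.)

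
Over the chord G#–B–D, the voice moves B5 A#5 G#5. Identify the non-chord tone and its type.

The harmony at that moment is G# diminished triad (G#, B, D); A#5 is not a chord tone.
It is approached by step down from B5 and left by step down to G#5.
Step in, step out in the same direction — a passing tone.

A#5 is a passing tone.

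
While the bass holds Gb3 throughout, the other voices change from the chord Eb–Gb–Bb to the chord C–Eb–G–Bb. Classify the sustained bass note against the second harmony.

The harmony at that moment is C minor seventh chord (C, Eb, G, Bb); Gb3 is not a chord tone.
It is held over (the same pitch as the preceding Gb3) and then sustained as the same pitch into the next harmony.
Sustained through a change of harmony — a pedal tone.

Pedal tone (pedal point).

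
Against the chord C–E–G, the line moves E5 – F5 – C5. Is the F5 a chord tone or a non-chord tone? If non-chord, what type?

The harmony at that moment is C major triad (C, E, G); F5 is not a chord tone.
It is approached by step up from E5 and left by leap down to C5.
Step in, leap out — an escape tone.

Non-chord tone — an escape tone.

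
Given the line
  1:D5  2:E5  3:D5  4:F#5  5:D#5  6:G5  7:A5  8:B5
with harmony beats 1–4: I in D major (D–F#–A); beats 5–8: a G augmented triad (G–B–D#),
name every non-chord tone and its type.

The harmony at that moment is D major triad (D, F#, A); E5 is not a chord tone.
It is approached by step up from D5 and left by step down to D5.
Step away and step back to the same note — a neighbor tone (upper neighbor).
The harmony at that moment is G augmented triad (G, B, D#); A5 is not a chord tone.
It is approached by step up from G5 and left by step up to B5.
Step in, step out in the same direction — a passing tone.

E5 (beat 2) — neighbor tone; A5 (beat 7) — passing tone.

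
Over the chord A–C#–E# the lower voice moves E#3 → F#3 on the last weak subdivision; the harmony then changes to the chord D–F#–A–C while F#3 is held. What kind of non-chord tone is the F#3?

The harmony at that moment is A augmented triad (A, C#, E#); F#3 is not a chord tone.
It is approached by step up from E#3 and then sustained as the same pitch into the next harmony.
Arriving early and becoming a chord tone when the harmony changes — an anticipation.

F#3 is an anticipation.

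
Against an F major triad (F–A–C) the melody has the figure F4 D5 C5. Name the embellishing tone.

The harmony at that moment is F major triad (F, A, C); D5 is not a chord tone.
It is approached by leap up from F4 and left by step down to C5.
Leap in, step out — an appoggiatura.

D5 is an appoggiatura.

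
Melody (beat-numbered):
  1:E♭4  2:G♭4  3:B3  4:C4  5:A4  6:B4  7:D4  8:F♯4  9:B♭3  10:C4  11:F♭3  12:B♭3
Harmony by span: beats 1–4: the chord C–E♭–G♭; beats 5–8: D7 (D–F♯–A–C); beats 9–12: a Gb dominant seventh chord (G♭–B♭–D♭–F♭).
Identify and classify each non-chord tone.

B3 (beat 3) — appoggiatura; B4 (beat 6) — escape tone; C4 (beat 10) — escape tone.

The harmony at that moment is C diminished triad (C, E♭, G♭); B3 is not a chord tone.
It is approached by leap down from G♭4 and left by step up to C4.
Leap in, step out — an appoggiatura.
The harmony at that moment is D dominant seventh chord (D, F♯, A, C); B4 is not a chord tone.
It is approached by step up from A4 and left by leap down to D4.
Step in, leap out — an escape tone.
The harmony at that moment is G♭ dominant seventh chord (G♭, B♭, D♭, F♭); C4 is not a chord tone.
It is approached by step up from B♭3 and left by leap down to F♭3.
Step in, leap out — an escape tone.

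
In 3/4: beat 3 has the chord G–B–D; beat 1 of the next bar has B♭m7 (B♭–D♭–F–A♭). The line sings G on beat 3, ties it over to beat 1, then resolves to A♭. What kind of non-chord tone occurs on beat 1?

The harmony at that moment is B♭ minor seventh chord (B♭, D♭, F, A♭); G is not a chord tone.
It is held over (the same pitch as the preceding G) and left by step up to A♭.
Held over from the previous chord and resolving up by step — a retardation.

Retardation.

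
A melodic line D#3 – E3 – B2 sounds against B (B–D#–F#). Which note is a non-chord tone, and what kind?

E3 is an escape tone.

The harmony at that moment is B major triad (B, D#, F#); E3 is not a chord tone.
It is approached by step up from D#3 and left by leap down to B2.
Step in, leap out — an escape tone.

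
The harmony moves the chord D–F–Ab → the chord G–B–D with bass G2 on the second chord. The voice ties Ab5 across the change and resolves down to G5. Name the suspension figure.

9–8 suspension.

At the second chord the bass is G2. The suspended Ab5 lies a ninth above the bass; after resolving down by step to G5, the interval above the bass becomes an octave.
Suspension figures are named by those two intervals: 9–8.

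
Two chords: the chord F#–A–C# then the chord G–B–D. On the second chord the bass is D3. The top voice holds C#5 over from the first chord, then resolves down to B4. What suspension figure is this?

At the second chord the bass is D3. The suspended C#5 lies a seventh above the bass; after resolving down by step to B4, the interval above the bass becomes a sixth.
Suspension figures are named by those two intervals: 7–6.

7–6 suspension.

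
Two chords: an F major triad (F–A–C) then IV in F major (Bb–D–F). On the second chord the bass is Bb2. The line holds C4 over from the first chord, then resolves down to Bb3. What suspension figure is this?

At the second chord the bass is Bb2. The suspended C4 lies a ninth above the bass; after resolving down by step to Bb3, the interval above the bass becomes an octave.
Suspension figures are named by those two intervals: 9–8.

9–8 suspension.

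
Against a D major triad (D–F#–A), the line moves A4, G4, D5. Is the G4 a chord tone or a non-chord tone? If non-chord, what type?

Non-chord tone — an escape tone.

The harmony at that moment is D major triad (D, F#, A); G4 is not a chord tone.
It is approached by step down from A4 and left by leap up to D5.
Step in, leap out — an escape tone.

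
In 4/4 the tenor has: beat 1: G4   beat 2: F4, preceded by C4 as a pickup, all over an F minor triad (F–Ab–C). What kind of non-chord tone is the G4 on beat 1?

The harmony at that moment is F minor triad (F, Ab, C); G4 is not a chord tone.
It is approached by leap up from C4 and left by step down to F4.
Leap in, step out, metrically accented — an appoggiatura.

Appoggiatura.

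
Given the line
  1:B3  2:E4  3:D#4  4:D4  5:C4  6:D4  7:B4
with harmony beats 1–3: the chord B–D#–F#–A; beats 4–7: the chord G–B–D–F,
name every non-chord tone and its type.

E4 (beat 2) — appoggiatura; C4 (beat 5) — neighbor tone.

The harmony at that moment is B dominant seventh chord (B, D#, F#, A); E4 is not a chord tone.
It is approached by leap up from B3 and left by step down to D#4.
Leap in, step out — an appoggiatura.
The harmony at that moment is G dominant seventh chord (G, B, D, F); C4 is not a chord tone.
It is approached by step down from D4 and left by step up to D4.
Step away and step back to the same note — a neighbor tone (lower neighbor).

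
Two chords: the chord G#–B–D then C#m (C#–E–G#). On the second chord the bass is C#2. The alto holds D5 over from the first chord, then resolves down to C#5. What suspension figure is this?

9–8 suspension.

At the second chord the bass is C#2. The suspended D5 lies a ninth above the bass; after resolving down by step to C#5, the interval above the bass becomes an octave.
Suspension figures are named by those two intervals: 9–8.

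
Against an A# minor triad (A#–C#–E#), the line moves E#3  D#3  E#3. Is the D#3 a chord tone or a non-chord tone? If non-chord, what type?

The harmony at that moment is A# minor triad (A#, C#, E#); D#3 is not a chord tone.
It is approached by step down from E#3 and left by step up to E#3.
Step away and step back to the same note — a neighbor tone (lower neighbor).

Non-chord tone — a neighbor tone.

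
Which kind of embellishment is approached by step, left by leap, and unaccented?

Escape tone.

Approach: by step. Departure: by leap. Metric position: weak.
Step in, leap out, from a weak position — an escape tone (échappée). (It is the mirror image of the appoggiatura, which leaps in and steps out on a strong beat.)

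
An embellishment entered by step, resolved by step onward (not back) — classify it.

Approach: by step. Departure: by step, continuing in the same direction.
Stepwise on both sides with no change of direction means the note fills in the space between two different chord tones — a passing tone. (Had it turned back to its starting note it would be a neighbor tone instead.)

Passing tone.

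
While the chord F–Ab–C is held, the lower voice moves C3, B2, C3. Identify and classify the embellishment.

The harmony at that moment is F minor triad (F, Ab, C); B2 is not a chord tone.
It is approached by step down from C3 and left by step up to C3.
Step away and step back to the same note — a neighbor tone (lower neighbor).

B2 is a neighbor tone.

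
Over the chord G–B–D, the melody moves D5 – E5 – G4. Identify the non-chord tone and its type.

The harmony at that moment is G major triad (G, B, D); E5 is not a chord tone.
It is approached by step up from D5 and left by leap down to G4.
Step in, leap out — an escape tone.

E5 is an escape tone.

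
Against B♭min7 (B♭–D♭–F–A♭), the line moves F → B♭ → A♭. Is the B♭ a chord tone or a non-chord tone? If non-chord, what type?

Bb minor seventh chord contains B♭, D♭, F, A♭; B♭ is the root, so it is a chord tone.

Chord tone (the root of Bb minor seventh chord).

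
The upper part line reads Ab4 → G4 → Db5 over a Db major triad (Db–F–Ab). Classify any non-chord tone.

The harmony at that moment is Db major triad (Db, F, Ab); G4 is not a chord tone.
It is approached by step down from Ab4 and left by leap up to Db5.
Step in, leap out — an escape tone.

G4 is an escape tone.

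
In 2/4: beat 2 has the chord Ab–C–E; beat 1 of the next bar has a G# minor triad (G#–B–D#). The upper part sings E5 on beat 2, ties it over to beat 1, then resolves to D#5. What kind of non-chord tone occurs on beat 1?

The harmony at that moment is G# minor triad (G#, B, D#); E5 is not a chord tone.
It is held over (the same pitch as the preceding E5) and left by step down to D#5.
Held over from the previous chord and resolving down by step — a suspension.

Suspension.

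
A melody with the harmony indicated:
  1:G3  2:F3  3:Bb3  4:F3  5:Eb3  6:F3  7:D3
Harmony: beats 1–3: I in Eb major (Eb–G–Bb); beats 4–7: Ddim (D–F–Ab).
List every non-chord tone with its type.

F3 (beat 2) — escape tone; Eb3 (beat 5) — neighbor tone.

The harmony at that moment is Eb major triad (Eb, G, Bb); F3 is not a chord tone.
It is approached by step down from G3 and left by leap up to Bb3.
Step in, leap out — an escape tone.
The harmony at that moment is D diminished triad (D, F, Ab); Eb3 is not a chord tone.
It is approached by step down from F3 and left by step up to F3.
Step away and step back to the same note — a neighbor tone (lower neighbor).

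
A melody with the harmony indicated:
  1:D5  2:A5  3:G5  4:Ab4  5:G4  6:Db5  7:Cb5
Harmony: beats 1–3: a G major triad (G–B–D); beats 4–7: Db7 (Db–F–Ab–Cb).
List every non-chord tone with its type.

A5 (beat 2) — appoggiatura; G4 (beat 5) — escape tone.

The harmony at that moment is G major triad (G, B, D); A5 is not a chord tone.
It is approached by leap up from D5 and left by step down to G5.
Leap in, step out — an appoggiatura.
The harmony at that moment is Db dominant seventh chord (Db, F, Ab, Cb); G4 is not a chord tone.
It is approached by step down from Ab4 and left by leap up to Db5.
Step in, leap out — an escape tone.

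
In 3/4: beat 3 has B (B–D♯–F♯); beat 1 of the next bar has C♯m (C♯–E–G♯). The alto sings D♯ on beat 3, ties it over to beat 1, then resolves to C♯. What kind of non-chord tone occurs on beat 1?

The harmony at that moment is C♯ minor triad (C♯, E, G♯); D♯ is not a chord tone.
It is held over (the same pitch as the preceding D♯) and left by step down to C♯.
Held over from the previous chord and resolving down by step — a suspension.

Suspension.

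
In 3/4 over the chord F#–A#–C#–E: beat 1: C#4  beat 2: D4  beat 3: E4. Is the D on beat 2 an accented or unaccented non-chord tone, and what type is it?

Unaccented passing tone.

The harmony at that moment is F# dominant seventh chord (F#, A#, C#, E); D4 is not a chord tone.
It is approached by step up from C#4 and left by step up to E4.
Step in, step out in the same direction — a passing tone.
It falls on a weak beat, so it is unaccented.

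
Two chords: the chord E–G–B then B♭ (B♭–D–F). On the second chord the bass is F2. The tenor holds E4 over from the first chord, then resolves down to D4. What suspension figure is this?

7–6 suspension.

At the second chord the bass is F2. The suspended E4 lies a seventh above the bass; after resolving down by step to D4, the interval above the bass becomes a sixth.
Suspension figures are named by those two intervals: 7–6.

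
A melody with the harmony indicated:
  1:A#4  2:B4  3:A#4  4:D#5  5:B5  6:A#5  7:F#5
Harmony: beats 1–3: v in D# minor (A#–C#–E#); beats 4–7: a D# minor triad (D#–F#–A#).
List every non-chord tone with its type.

The harmony at that moment is A# minor triad (A#, C#, E#); B4 is not a chord tone.
It is approached by step up from A#4 and left by step down to A#4.
Step away and step back to the same note — a neighbor tone (upper neighbor).
The harmony at that moment is D# minor triad (D#, F#, A#); B5 is not a chord tone.
It is approached by leap up from D#5 and left by step down to A#5.
Leap in, step out — an appoggiatura.

B4 (beat 2) — neighbor tone; B5 (beat 5) — appoggiatura.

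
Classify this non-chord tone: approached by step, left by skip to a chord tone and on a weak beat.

Approach: by step. Departure: by leap. Metric position: weak.
Step in, leap out, from a weak position — an escape tone (échappée). (It is the mirror image of the appoggiatura, which leaps in and steps out on a strong beat.)

Escape tone.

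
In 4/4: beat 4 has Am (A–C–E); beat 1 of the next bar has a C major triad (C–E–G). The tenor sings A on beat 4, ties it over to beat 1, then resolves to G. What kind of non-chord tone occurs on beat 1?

The harmony at that moment is C major triad (C, E, G); A is not a chord tone.
It is held over (the same pitch as the preceding A) and left by step down to G.
Held over from the previous chord and resolving down by step — a suspension.

Suspension.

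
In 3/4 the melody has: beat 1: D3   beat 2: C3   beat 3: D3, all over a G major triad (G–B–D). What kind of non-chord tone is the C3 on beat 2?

Lower neighbor tone.

The harmony at that moment is G major triad (G, B, D); C3 is not a chord tone.
It is approached by step down from D3 and left by step up to D3.
Step away and step back to the same note — a neighbor tone (lower neighbor).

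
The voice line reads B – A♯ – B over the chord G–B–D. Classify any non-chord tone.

A♯ is a neighbor tone.

The harmony at that moment is G major triad (G, B, D); A♯ is not a chord tone.
It is approached by step down from B and left by step up to B.
Step away and step back to the same note — a neighbor tone (lower neighbor).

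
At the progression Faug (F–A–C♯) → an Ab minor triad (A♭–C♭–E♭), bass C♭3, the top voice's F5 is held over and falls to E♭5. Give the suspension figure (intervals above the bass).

At the second chord the bass is C♭3. The suspended F5 lies a fourth above the bass; after resolving down by step to E♭5, the interval above the bass becomes a third.
Suspension figures are named by those two intervals: 4–3.

4–3 suspension.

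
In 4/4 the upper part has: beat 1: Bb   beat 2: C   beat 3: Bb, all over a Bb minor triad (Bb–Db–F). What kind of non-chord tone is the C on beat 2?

The harmony at that moment is Bb minor triad (Bb, Db, F); C is not a chord tone.
It is approached by step up from Bb and left by step down to Bb.
Step away and step back to the same note — a neighbor tone (upper neighbor).

Upper neighbor tone.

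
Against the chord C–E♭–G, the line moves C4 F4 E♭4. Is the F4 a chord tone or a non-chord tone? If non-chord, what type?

The harmony at that moment is C minor triad (C, E♭, G); F4 is not a chord tone.
It is approached by leap up from C4 and left by step down to E♭4.
Leap in, step out — an appoggiatura.

Non-chord tone — an appoggiatura.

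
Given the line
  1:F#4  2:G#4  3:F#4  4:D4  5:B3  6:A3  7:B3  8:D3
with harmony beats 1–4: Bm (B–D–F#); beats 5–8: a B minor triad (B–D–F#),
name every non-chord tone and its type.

G#4 (beat 2) — neighbor tone; A3 (beat 6) — neighbor tone.

The harmony at that moment is B minor triad (B, D, F#); G#4 is not a chord tone.
It is approached by step up from F#4 and left by step down to F#4.
Step away and step back to the same note — a neighbor tone (upper neighbor).
The harmony at that moment is B minor triad (B, D, F#); A3 is not a chord tone.
It is approached by step down from B3 and left by step up to B3.
Step away and step back to the same note — a neighbor tone (lower neighbor).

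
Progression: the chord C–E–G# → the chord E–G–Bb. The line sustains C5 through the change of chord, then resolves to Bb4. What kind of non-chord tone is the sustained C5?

C5 is a suspension.

The harmony at that moment is E diminished triad (E, G, Bb); C5 is not a chord tone.
It is held over (the same pitch as the preceding C5) and left by step down to Bb4.
Held over from the previous chord and resolving down by step — a suspension.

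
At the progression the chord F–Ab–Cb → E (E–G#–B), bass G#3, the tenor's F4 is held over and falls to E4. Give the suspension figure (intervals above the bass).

At the second chord the bass is G#3. The suspended F4 lies a seventh above the bass; after resolving down by step to E4, the interval above the bass becomes a sixth.
Suspension figures are named by those two intervals: 7–6.

7–6 suspension.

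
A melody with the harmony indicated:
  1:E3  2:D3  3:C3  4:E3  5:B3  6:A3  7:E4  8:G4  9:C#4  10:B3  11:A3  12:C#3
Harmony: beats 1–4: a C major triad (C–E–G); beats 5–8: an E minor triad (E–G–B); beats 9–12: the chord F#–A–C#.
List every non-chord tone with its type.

D3 (beat 2) — passing tone; A3 (beat 6) — escape tone; B3 (beat 10) — passing tone.

The harmony at that moment is C major triad (C, E, G); D3 is not a chord tone.
It is approached by step down from E3 and left by step down to C3.
Step in, step out in the same direction — a passing tone.
The harmony at that moment is E minor triad (E, G, B); A3 is not a chord tone.
It is approached by step down from B3 and left by leap up to E4.
Step in, leap out — an escape tone.
The harmony at that moment is F# minor triad (F#, A, C#); B3 is not a chord tone.
It is approached by step down from C#4 and left by step down to A3.
Step in, step out in the same direction — a passing tone.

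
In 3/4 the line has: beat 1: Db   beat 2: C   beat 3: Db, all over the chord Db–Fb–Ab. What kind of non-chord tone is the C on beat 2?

The harmony at that moment is Db minor triad (Db, Fb, Ab); C is not a chord tone.
It is approached by step down from Db and left by step up to Db.
Step away and step back to the same note — a neighbor tone (lower neighbor).

Lower neighbor tone.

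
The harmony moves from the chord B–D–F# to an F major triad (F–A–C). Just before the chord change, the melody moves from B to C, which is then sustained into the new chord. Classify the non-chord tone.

The harmony at that moment is B minor triad (B, D, F#); C is not a chord tone.
It is approached by step up from B and then sustained as the same pitch into the next harmony.
Arriving early and becoming a chord tone when the harmony changes — an anticipation.

C is an anticipation.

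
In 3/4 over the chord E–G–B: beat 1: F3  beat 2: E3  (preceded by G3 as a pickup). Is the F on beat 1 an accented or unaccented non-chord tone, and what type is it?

Accented passing tone.

The harmony at that moment is E minor triad (E, G, B); F3 is not a chord tone.
It is approached by step down from G3 and left by step down to E3.
Step in, step out in the same direction — a passing tone.
It falls on the downbeat, so it is accented.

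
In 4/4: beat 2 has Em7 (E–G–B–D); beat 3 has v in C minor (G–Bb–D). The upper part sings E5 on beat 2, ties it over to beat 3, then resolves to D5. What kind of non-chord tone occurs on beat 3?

The harmony at that moment is G minor triad (G, Bb, D); E5 is not a chord tone.
It is held over (the same pitch as the preceding E5) and left by step down to D5.
Held over from the previous chord and resolving down by step — a suspension.

Suspension.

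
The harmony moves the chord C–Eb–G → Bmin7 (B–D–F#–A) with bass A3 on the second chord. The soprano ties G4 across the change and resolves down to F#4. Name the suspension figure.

At the second chord the bass is A3. The suspended G4 lies a seventh above the bass; after resolving down by step to F#4, the interval above the bass becomes a sixth.
Suspension figures are named by those two intervals: 7–6.

7–6 suspension.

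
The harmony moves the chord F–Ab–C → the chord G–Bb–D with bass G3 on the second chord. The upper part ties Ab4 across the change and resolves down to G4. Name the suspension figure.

9–8 suspension.

At the second chord the bass is G3. The suspended Ab4 lies a ninth above the bass; after resolving down by step to G4, the interval above the bass becomes an octave.
Suspension figures are named by those two intervals: 9–8.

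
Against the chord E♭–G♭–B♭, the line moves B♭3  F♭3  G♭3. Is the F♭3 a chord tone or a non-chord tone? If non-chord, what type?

Non-chord tone — an appoggiatura.

The harmony at that moment is E♭ minor triad (E♭, G♭, B♭); F♭3 is not a chord tone.
It is approached by leap down from B♭3 and left by step up to G♭3.
Leap in, step out — an appoggiatura.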